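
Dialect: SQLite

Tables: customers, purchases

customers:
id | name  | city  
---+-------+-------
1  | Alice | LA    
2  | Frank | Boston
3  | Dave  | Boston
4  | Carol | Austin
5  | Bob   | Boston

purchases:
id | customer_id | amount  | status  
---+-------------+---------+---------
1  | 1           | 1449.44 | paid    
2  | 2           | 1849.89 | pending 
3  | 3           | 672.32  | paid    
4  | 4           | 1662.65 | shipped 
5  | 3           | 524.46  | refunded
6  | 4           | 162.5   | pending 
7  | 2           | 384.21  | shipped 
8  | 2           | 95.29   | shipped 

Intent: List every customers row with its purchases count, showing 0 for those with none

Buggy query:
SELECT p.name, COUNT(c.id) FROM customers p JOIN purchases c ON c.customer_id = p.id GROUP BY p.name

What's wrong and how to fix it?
Bug: An inner join excludes parents with zero children

Fix: Switch to LEFT JOIN to retain unmatched parent rows

Corrected query:
SELECT p.name, COUNT(c.id) FROM customers p LEFT JOIN purchases c ON c.customer_id = p.id GROUP BY p.name

Result:
name  | COUNT(c.id)
------+------------
Alice | 1          
Bob   | 0          
Carol | 2          
Dave  | 2          
Frank | 3          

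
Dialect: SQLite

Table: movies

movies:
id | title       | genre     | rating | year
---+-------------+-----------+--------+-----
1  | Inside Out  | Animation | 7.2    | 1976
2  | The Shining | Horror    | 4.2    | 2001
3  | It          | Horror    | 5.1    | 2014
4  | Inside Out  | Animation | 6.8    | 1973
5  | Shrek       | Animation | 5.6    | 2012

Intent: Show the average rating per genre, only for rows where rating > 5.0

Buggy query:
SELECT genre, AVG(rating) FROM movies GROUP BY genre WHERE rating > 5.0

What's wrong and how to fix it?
Bug: WHERE cannot follow GROUP BY

Fix: Place WHERE between FROM and GROUP BY

Corrected query:
SELECT genre, AVG(rating) FROM movies WHERE rating > 5.0 GROUP BY genre

Result:
genre     | AVG(rating)
----------+------------
Animation | 6.533333   
Horror    | 5.1        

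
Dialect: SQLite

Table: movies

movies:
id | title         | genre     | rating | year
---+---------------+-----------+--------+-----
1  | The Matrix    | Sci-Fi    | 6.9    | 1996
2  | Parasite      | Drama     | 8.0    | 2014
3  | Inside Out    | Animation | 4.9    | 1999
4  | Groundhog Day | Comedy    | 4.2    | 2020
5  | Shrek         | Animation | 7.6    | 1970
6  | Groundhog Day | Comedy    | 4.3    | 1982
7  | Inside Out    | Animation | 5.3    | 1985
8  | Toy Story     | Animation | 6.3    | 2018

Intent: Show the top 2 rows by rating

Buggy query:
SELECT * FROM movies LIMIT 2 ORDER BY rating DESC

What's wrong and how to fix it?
Bug: LIMIT must come after ORDER BY

Fix: Swap the clauses: ORDER BY first, then LIMIT

Corrected query:
SELECT * FROM movies ORDER BY rating DESC LIMIT 2

Result:
id | title    | genre     | rating | year
---+----------+-----------+--------+-----
2  | Parasite | Drama     | 8      | 2014
5  | Shrek    | Animation | 7.6    | 1970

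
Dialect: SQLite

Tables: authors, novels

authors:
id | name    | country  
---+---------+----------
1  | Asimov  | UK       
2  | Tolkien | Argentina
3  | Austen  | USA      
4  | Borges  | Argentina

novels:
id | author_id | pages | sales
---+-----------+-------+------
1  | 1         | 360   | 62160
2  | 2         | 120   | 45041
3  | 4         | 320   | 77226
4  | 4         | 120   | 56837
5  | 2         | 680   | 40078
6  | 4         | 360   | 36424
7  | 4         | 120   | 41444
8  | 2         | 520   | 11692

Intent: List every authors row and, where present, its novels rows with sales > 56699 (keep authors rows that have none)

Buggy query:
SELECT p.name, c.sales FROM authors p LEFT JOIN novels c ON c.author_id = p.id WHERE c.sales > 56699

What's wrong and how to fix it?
Bug: A WHERE condition on the right-hand table after LEFT JOIN drops unmatched parents

Fix: Move the right-table condition into the ON clause so unmatched parents are kept

Corrected query:
SELECT p.name, c.sales FROM authors p LEFT JOIN novels c ON c.author_id = p.id AND c.sales > 56699

Result:
name    | sales
--------+------
Asimov  | 62160
Tolkien | NULL 
Austen  | NULL 
Borges  | 56837
Borges  | 77226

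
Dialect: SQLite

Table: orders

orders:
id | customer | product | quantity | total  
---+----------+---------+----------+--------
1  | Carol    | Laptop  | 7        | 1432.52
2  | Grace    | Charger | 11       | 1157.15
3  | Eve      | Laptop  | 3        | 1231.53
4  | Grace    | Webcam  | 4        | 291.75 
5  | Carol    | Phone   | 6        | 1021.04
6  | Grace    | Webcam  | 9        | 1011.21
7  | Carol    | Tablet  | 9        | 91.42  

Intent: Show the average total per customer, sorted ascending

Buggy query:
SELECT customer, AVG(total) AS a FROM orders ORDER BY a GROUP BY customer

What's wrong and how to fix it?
Bug: GROUP BY must precede ORDER BY

Fix: Move ORDER BY to the end, after GROUP BY

Corrected query:
SELECT customer, AVG(total) AS a FROM orders GROUP BY customer ORDER BY a

Result:
customer | a         
---------+-----------
Grace    | 820.036667
Carol    | 848.326667
Eve      | 1231.53   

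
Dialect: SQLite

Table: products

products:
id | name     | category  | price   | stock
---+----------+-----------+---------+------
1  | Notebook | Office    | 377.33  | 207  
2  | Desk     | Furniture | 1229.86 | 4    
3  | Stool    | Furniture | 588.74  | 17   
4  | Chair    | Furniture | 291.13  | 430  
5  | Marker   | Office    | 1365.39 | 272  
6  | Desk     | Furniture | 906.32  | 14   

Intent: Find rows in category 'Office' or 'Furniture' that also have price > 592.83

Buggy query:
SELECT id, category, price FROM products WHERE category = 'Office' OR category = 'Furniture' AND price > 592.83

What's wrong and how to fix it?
Bug: Without parentheses, AND is evaluated before OR, so the price filter only applies to the 'Furniture' branch

Fix: Add parentheses around the OR so the AND applies to both alternatives

Corrected query:
SELECT id, category, price FROM products WHERE (category = 'Office' OR category = 'Furniture') AND price > 592.83

Result:
id | category  | price  
---+-----------+--------
2  | Furniture | 1229.86
5  | Office    | 1365.39
6  | Furniture | 906.32 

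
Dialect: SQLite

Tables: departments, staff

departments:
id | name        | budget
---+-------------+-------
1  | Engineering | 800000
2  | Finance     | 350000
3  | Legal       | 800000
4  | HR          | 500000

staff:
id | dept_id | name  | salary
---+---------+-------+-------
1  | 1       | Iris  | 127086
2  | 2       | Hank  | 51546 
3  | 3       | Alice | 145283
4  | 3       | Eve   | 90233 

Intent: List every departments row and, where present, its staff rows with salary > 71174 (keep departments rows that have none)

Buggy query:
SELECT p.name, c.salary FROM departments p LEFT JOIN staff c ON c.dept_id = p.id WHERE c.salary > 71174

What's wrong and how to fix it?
Bug: Filtering c.salary in WHERE discards the NULL rows produced by LEFT JOIN, turning it into an inner join

Fix: Put 'c.salary > 71174' in the JOIN's ON clause instead of WHERE

Corrected query:
SELECT p.name, c.salary FROM departments p LEFT JOIN staff c ON c.dept_id = p.id AND c.salary > 71174

Result:
name        | salary
------------+-------
Engineering | 127086
Finance     | NULL  
Legal       | 90233 
Legal       | 145283
HR          | NULL  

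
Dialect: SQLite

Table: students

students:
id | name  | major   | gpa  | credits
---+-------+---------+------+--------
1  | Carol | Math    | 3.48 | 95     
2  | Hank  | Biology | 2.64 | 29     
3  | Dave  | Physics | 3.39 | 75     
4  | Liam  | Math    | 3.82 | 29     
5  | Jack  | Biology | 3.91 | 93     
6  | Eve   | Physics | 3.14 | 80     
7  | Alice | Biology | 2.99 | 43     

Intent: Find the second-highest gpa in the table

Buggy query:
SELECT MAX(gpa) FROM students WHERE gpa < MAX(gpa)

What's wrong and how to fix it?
Bug: The inner MAX is an aggregate inside WHERE, which is not allowed

Fix: Compute the overall MAX in a subquery, then take MAX of rows below it

Corrected query:
SELECT MAX(gpa) FROM students WHERE gpa < (SELECT MAX(gpa) FROM students)

Result:
MAX(gpa)
--------
3.82    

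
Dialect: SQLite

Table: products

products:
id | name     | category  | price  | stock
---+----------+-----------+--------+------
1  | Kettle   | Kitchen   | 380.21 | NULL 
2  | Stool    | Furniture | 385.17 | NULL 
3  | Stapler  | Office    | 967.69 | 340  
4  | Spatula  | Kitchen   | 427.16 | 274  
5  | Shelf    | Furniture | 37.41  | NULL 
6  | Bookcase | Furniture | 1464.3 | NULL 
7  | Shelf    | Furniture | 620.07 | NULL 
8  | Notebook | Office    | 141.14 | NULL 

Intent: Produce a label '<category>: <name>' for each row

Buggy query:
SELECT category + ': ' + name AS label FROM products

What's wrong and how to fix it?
Bug: SQLite uses || for string concatenation; + coerces text to numbers (yielding 0)

Fix: Use the || operator for string concatenation

Corrected query:
SELECT category || ': ' || name AS label FROM products

Result:
label              
-------------------
Kitchen: Kettle    
Furniture: Stool   
Office: Stapler    
Kitchen: Spatula   
Furniture: Shelf   
Furniture: Bookcase
Furniture: Shelf   
Office: Notebook   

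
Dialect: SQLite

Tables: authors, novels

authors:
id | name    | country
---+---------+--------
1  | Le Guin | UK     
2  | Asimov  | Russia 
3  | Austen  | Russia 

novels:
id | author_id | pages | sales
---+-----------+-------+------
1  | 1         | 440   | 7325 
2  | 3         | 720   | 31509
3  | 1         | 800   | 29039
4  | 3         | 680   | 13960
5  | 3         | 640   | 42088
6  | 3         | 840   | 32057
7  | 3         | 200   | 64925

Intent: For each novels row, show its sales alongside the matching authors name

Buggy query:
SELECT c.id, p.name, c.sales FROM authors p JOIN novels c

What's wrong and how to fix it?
Bug: JOIN with no ON clause produces a cartesian product; every novels row pairs with every authors row

Fix: Specify the join condition linking the foreign key to the parent id

Corrected query:
SELECT c.id, p.name, c.sales FROM authors p JOIN novels c ON c.author_id = p.id

Result:
id | name    | sales
---+---------+------
1  | Le Guin | 7325 
2  | Austen  | 31509
3  | Le Guin | 29039
4  | Austen  | 13960
5  | Austen  | 42088
6  | Austen  | 32057
7  | Austen  | 64925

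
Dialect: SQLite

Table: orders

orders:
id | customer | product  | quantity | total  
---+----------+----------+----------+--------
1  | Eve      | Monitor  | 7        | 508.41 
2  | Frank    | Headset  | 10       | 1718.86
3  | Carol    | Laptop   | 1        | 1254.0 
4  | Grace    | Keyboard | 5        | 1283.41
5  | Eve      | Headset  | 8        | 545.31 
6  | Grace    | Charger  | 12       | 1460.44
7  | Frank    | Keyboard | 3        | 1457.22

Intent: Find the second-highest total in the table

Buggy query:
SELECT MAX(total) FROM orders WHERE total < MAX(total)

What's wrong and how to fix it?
Bug: MAX(total) on the right of the comparison is an aggregate-in-WHERE error

Fix: Compute the overall MAX in a subquery, then take MAX of rows below it

Corrected query:
SELECT MAX(total) FROM orders WHERE total < (SELECT MAX(total) FROM orders)

Result:
MAX(total)
----------
1460.44   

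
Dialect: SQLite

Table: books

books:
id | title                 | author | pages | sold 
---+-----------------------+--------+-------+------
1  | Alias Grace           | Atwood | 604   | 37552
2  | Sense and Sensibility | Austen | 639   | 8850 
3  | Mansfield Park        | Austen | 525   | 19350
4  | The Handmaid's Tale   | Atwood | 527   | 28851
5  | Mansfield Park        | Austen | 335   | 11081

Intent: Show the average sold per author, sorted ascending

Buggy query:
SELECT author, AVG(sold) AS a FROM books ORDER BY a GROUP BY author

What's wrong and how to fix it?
Bug: GROUP BY must precede ORDER BY

Fix: Move ORDER BY to the end, after GROUP BY

Corrected query:
SELECT author, AVG(sold) AS a FROM books GROUP BY author ORDER BY a

Result:
author | a           
-------+-------------
Austen | 13093.666667
Atwood | 33201.5     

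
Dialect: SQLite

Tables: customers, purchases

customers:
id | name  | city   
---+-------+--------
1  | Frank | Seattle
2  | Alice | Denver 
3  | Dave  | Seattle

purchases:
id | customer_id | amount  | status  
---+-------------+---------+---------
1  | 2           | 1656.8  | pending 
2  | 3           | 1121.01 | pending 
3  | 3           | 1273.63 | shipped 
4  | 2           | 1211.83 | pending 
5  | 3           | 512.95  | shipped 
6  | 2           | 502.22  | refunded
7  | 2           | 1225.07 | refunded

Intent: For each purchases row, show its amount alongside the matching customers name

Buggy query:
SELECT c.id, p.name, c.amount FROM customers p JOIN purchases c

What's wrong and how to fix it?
Bug: Missing join condition: each purchases row is matched to all customers rows instead of just its own

Fix: Specify the join condition linking the foreign key to the parent id

Corrected query:
SELECT c.id, p.name, c.amount FROM customers p JOIN purchases c ON c.customer_id = p.id

Result:
id | name  | amount 
---+-------+--------
1  | Alice | 1656.8 
2  | Dave  | 1121.01
3  | Dave  | 1273.63
4  | Alice | 1211.83
5  | Dave  | 512.95 
6  | Alice | 502.22 
7  | Alice | 1225.07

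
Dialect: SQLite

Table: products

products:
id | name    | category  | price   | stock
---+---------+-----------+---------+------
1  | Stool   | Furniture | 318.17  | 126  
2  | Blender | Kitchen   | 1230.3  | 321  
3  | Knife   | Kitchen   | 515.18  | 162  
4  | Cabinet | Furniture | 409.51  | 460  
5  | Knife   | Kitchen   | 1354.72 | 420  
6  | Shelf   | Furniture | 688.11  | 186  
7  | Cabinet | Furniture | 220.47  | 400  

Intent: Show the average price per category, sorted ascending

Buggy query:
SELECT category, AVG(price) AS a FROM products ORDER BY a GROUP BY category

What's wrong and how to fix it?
Bug: GROUP BY must precede ORDER BY

Fix: Move ORDER BY to the end, after GROUP BY

Corrected query:
SELECT category, AVG(price) AS a FROM products GROUP BY category ORDER BY a

Result:
category  | a      
----------+--------
Furniture | 409.065
Kitchen   | 1033.4 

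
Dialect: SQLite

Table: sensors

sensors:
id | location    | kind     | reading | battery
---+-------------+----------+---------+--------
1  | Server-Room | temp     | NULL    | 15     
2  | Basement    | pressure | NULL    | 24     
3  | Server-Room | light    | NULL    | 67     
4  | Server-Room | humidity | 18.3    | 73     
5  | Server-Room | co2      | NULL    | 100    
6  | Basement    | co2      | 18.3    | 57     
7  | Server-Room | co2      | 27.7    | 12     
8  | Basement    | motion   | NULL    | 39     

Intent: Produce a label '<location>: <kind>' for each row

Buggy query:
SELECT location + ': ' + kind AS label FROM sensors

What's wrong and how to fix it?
Bug: SQLite uses || for string concatenation; + coerces text to numbers (yielding 0)

Fix: Use the || operator for string concatenation

Corrected query:
SELECT location || ': ' || kind AS label FROM sensors

Result:
label                
---------------------
Server-Room: temp    
Basement: pressure   
Server-Room: light   
Server-Room: humidity
Server-Room: co2     
Basement: co2        
Server-Room: co2     
Basement: motion     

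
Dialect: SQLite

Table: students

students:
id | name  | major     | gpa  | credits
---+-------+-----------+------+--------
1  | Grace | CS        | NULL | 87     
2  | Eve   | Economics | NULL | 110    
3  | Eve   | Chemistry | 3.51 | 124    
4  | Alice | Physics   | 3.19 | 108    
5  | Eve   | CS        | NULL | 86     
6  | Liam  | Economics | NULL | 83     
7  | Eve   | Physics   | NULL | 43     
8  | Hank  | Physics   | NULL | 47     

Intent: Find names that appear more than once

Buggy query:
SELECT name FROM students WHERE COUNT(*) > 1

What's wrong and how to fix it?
Bug: WHERE can't reference COUNT(*); aggregates are computed after WHERE

Fix: GROUP BY name, then filter groups with HAVING COUNT(*) > 1

Corrected query:
SELECT name FROM students GROUP BY name HAVING COUNT(*) > 1

Result:
name
----
Eve 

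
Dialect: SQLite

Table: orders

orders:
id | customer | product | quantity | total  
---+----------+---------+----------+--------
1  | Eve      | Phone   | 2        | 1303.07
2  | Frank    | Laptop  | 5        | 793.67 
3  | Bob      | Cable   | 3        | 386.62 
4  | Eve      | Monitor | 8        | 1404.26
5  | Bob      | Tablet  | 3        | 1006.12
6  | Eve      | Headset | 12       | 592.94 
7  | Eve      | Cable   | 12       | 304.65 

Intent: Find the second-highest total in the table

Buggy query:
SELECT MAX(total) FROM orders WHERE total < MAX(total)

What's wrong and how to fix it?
Bug: The inner MAX is an aggregate inside WHERE, which is not allowed

Fix: Compute the overall MAX in a subquery, then take MAX of rows below it

Corrected query:
SELECT MAX(total) FROM orders WHERE total < (SELECT MAX(total) FROM orders)

Result:
MAX(total)
----------
1303.07   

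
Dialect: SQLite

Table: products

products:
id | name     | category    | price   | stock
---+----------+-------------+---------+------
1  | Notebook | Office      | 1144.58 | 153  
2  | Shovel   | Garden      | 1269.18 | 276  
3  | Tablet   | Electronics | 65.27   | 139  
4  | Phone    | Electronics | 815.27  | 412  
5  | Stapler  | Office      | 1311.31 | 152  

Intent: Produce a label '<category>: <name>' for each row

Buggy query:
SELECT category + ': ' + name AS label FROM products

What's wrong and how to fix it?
Bug: '+' is numeric addition; on text columns SQLite converts them to 0 instead of concatenating

Fix: Use the || operator for string concatenation

Corrected query:
SELECT category || ': ' || name AS label FROM products

Result:
label              
-------------------
Office: Notebook   
Garden: Shovel     
Electronics: Tablet
Electronics: Phone 
Office: Stapler    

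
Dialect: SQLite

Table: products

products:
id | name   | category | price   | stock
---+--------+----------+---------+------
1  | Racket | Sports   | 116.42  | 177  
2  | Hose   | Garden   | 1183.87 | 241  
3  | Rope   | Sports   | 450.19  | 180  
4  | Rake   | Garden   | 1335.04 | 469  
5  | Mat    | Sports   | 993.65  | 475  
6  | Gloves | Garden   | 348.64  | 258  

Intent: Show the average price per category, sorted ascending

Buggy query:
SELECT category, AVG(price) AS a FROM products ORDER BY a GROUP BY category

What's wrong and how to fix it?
Bug: ORDER BY appears before GROUP BY; SQL clause order requires GROUP BY first

Fix: Reorder: SELECT … FROM … GROUP BY … ORDER BY …

Corrected query:
SELECT category, AVG(price) AS a FROM products GROUP BY category ORDER BY a

Result:
category | a         
---------+-----------
Sports   | 520.086667
Garden   | 955.85    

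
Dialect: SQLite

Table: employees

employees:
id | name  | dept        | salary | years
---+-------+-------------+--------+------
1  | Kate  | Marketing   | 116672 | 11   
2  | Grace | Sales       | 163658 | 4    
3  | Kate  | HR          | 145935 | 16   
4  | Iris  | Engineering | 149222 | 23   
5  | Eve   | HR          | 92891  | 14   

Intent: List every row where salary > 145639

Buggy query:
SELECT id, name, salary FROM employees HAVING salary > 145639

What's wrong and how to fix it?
Bug: HAVING filters the output of aggregation, but this query has no GROUP BY and no aggregate functions, so SQLite rejects it (HAVING clause on a non-aggregate query); the condition here is per row

Fix: Use WHERE for row-level filtering

Corrected query:
SELECT id, name, salary FROM employees WHERE salary > 145639

Result:
id | name  | salary
---+-------+-------
2  | Grace | 163658
3  | Kate  | 145935
4  | Iris  | 149222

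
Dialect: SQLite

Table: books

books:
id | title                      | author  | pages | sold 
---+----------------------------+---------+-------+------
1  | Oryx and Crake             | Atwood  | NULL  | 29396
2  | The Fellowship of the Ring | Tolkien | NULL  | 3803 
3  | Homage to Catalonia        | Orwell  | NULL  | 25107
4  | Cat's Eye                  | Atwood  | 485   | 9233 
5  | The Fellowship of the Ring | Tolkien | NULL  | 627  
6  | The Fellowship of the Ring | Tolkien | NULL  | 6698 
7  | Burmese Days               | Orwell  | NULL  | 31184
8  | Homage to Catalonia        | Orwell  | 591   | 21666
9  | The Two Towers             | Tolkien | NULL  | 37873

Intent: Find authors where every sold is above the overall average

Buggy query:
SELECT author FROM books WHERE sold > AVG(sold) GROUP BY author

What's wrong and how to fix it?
Bug: WHERE evaluates per row before aggregation, so AVG() is unavailable

Fix: Compute the overall average in a scalar subquery and compare each group's MIN against it in HAVING

Corrected query:
SELECT author FROM books GROUP BY author HAVING MIN(sold) > (SELECT AVG(sold) FROM books)

Result:
author
------
Orwell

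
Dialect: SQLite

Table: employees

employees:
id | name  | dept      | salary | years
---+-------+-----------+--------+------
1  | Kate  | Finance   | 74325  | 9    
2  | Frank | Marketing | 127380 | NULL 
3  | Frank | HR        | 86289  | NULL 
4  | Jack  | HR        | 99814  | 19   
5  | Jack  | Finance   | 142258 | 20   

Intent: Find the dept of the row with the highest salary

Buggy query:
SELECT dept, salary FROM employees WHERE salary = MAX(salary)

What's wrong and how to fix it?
Bug: MAX(salary) is an aggregate and cannot be used directly in WHERE

Fix: Wrap MAX in a scalar subquery so WHERE compares against a single value

Corrected query:
SELECT dept, salary FROM employees WHERE salary = (SELECT MAX(salary) FROM employees)

Result:
dept    | salary
--------+-------
Finance | 142258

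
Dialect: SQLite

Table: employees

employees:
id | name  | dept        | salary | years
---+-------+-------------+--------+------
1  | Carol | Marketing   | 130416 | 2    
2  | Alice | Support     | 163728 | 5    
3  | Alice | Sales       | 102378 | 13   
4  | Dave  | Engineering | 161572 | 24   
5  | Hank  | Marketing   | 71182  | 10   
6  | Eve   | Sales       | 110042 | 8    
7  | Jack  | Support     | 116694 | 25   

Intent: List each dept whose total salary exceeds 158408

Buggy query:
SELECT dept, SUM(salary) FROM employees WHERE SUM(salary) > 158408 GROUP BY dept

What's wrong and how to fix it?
Bug: SUM(salary) is an aggregate, but WHERE filters rows before aggregation

Fix: Use HAVING (which filters groups after aggregation) instead of WHERE

Corrected query:
SELECT dept, SUM(salary) FROM employees GROUP BY dept HAVING SUM(salary) > 158408

Result:
dept        | SUM(salary)
------------+------------
Engineering | 161572     
Marketing   | 201598     
Sales       | 212420     
Support     | 280422     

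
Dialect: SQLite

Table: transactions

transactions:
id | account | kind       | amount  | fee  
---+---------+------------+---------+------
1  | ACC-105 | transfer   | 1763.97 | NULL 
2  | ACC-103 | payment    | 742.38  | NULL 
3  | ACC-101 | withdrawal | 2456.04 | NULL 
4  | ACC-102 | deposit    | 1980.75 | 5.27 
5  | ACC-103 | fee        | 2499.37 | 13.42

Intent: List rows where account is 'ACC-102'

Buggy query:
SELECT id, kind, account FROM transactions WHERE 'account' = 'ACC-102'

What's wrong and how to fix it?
Bug: 'account' in single quotes is a string literal, not the column; the comparison is literal-vs-literal and never true

Fix: Remove the quotes around the column name (or use double quotes for an identifier)

Corrected query:
SELECT id, kind, account FROM transactions WHERE account = 'ACC-102'

Result:
id | kind    | account
---+---------+--------
4  | deposit | ACC-102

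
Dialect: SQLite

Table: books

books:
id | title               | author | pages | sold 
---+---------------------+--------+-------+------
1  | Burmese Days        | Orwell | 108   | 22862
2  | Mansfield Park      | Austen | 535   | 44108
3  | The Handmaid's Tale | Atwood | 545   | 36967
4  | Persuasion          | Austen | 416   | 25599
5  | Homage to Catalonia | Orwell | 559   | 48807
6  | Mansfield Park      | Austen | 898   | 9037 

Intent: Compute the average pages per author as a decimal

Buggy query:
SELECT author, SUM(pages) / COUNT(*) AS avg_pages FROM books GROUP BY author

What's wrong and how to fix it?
Bug: Both operands are integers, so '/' performs integer division and truncates

Fix: Multiply by 1.0 (or CAST to REAL) to force floating-point division

Corrected query:
SELECT author, SUM(pages) * 1.0 / COUNT(*) AS avg_pages FROM books GROUP BY author

Result:
author | avg_pages 
-------+-----------
Atwood | 545       
Austen | 616.333333
Orwell | 333.5     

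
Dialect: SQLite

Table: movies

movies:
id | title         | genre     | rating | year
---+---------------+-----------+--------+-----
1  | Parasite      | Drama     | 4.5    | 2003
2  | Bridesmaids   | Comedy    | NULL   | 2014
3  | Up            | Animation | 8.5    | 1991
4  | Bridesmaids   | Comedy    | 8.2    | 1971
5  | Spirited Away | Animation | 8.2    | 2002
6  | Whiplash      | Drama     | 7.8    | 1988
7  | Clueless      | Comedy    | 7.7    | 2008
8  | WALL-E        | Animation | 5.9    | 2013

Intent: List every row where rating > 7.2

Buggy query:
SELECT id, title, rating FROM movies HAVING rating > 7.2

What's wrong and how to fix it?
Bug: HAVING filters the output of aggregation, but this query has no GROUP BY and no aggregate functions, so SQLite rejects it (HAVING clause on a non-aggregate query); the condition here is per row

Fix: Replace HAVING with WHERE since the condition applies to individual rows

Corrected query:
SELECT id, title, rating FROM movies WHERE rating > 7.2

Result:
id | title         | rating
---+---------------+-------
3  | Up            | 8.5   
4  | Bridesmaids   | 8.2   
5  | Spirited Away | 8.2   
6  | Whiplash      | 7.8   
7  | Clueless      | 7.7   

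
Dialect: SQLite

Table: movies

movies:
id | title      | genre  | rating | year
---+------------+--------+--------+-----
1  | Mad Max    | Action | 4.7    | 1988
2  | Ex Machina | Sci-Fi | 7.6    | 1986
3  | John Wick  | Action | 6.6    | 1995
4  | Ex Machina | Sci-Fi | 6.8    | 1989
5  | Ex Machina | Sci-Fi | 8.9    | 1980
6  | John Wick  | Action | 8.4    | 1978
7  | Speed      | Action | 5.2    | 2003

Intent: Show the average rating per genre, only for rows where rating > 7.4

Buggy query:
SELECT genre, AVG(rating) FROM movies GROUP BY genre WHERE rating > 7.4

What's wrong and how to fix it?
Bug: WHERE cannot follow GROUP BY

Fix: Move the WHERE clause before GROUP BY

Corrected query:
SELECT genre, AVG(rating) FROM movies WHERE rating > 7.4 GROUP BY genre

Result:
genre  | AVG(rating)
-------+------------
Action | 8.4        
Sci-Fi | 8.25       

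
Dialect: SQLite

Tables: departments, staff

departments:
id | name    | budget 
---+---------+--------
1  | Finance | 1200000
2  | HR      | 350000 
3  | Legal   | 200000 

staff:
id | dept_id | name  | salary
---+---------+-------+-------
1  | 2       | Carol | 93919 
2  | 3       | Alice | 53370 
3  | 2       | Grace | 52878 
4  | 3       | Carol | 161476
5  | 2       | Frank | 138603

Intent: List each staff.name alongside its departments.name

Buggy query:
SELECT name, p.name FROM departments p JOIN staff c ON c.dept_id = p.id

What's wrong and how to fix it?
Bug: Both tables have a 'name' column; the unqualified reference is ambiguous

Fix: Qualify the column with its table alias (c.name)

Corrected query:
SELECT c.name, p.name FROM departments p JOIN staff c ON c.dept_id = p.id

Result:
name  | name 
------+------
Carol | HR   
Alice | Legal
Grace | HR   
Carol | Legal
Frank | HR   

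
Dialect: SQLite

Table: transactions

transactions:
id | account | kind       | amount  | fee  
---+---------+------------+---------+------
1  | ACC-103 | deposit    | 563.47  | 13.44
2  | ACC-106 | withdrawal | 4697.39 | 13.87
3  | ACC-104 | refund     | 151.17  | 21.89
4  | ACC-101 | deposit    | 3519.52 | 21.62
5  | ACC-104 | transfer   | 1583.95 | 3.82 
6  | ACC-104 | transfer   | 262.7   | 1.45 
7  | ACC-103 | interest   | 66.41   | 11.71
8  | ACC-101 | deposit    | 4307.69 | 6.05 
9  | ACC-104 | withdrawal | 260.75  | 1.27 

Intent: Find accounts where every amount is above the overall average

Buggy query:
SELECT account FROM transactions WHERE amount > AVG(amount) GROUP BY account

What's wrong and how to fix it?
Bug: AVG() is an aggregate; it can't sit directly in WHERE

Fix: Use a subquery for AVG and a HAVING MIN(...) filter so the condition holds for every row in the group

Corrected query:
SELECT account FROM transactions GROUP BY account HAVING MIN(amount) > (SELECT AVG(amount) FROM transactions)

Result:
account
-------
ACC-101
ACC-106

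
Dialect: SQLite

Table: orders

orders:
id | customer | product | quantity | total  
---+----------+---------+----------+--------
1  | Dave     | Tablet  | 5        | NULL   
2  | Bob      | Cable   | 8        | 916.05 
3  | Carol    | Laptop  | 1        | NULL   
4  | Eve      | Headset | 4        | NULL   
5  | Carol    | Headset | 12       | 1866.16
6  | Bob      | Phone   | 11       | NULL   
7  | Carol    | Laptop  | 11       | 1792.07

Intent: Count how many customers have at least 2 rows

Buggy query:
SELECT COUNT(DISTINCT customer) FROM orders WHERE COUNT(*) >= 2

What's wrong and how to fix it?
Bug: COUNT(*) cannot appear in WHERE; the per-group count doesn't exist yet

Fix: Group first with HAVING COUNT(*) >= 2, then COUNT the resulting groups

Corrected query:
SELECT COUNT(*) FROM (SELECT customer FROM orders GROUP BY customer HAVING COUNT(*) >= 2)

Result:
COUNT(*)
--------
2       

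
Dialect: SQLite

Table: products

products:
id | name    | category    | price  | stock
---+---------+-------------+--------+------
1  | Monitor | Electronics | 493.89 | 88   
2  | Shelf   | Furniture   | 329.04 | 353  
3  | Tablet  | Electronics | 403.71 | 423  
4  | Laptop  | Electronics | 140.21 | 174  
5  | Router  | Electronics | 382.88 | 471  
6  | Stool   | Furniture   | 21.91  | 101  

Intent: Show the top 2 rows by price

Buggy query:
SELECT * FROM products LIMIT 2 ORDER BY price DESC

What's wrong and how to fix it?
Bug: LIMIT must come after ORDER BY

Fix: Swap the clauses: ORDER BY first, then LIMIT

Corrected query:
SELECT * FROM products ORDER BY price DESC LIMIT 2

Result:
id | name    | category    | price  | stock
---+---------+-------------+--------+------
1  | Monitor | Electronics | 493.89 | 88   
3  | Tablet  | Electronics | 403.71 | 423  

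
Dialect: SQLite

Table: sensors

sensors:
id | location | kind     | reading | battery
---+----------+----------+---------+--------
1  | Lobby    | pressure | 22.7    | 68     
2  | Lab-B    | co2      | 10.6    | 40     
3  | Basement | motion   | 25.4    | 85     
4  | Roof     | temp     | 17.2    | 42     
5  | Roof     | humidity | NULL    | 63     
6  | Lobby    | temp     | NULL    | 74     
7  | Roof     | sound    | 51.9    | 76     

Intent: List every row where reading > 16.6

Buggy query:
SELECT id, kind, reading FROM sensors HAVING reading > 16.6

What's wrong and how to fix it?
Bug: This is a non-aggregate query (no GROUP BY, no aggregates), so in SQLite the HAVING clause is invalid here; a row-level condition belongs in WHERE

Fix: Replace HAVING with WHERE since the condition applies to individual rows

Corrected query:
SELECT id, kind, reading FROM sensors WHERE reading > 16.6

Result:
id | kind     | reading
---+----------+--------
1  | pressure | 22.7   
3  | motion   | 25.4   
4  | temp     | 17.2   
7  | sound    | 51.9   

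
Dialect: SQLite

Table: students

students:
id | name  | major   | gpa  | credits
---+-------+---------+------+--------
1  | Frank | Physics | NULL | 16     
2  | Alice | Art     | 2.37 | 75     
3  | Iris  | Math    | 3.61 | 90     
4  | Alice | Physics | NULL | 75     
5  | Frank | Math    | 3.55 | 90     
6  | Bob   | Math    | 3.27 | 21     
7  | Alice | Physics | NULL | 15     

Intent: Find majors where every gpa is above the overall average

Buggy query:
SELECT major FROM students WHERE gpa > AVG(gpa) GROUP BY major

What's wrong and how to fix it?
Bug: AVG() is an aggregate; it can't sit directly in WHERE

Fix: Use a subquery for AVG and a HAVING MIN(...) filter so the condition holds for every row in the group

Corrected query:
SELECT major FROM students GROUP BY major HAVING MIN(gpa) > (SELECT AVG(gpa) FROM students)

Result:
major
-----
Math 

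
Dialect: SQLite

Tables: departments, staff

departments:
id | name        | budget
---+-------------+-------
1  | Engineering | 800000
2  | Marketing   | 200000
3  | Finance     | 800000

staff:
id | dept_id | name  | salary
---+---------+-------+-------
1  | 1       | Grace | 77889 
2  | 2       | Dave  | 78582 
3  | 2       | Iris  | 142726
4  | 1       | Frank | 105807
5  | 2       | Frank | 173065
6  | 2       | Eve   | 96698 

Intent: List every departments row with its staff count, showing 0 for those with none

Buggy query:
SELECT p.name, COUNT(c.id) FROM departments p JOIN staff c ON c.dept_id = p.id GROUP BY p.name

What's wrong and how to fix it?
Bug: INNER JOIN drops departments rows that have no matching staff rows

Fix: Use LEFT JOIN so parents without children still appear (COUNT(c.id) gives 0)

Corrected query:
SELECT p.name, COUNT(c.id) FROM departments p LEFT JOIN staff c ON c.dept_id = p.id GROUP BY p.name

Result:
name        | COUNT(c.id)
------------+------------
Engineering | 2          
Finance     | 0          
Marketing   | 4          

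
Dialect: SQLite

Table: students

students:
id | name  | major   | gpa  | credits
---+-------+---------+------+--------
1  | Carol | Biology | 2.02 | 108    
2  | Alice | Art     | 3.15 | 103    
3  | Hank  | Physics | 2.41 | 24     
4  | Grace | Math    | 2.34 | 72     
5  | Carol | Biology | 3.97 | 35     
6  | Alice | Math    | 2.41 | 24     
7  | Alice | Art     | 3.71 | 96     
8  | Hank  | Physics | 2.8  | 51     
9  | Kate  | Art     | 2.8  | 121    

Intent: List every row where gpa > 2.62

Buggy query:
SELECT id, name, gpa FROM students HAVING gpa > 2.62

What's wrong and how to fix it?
Bug: This is a non-aggregate query (no GROUP BY, no aggregates), so in SQLite the HAVING clause is invalid here; a row-level condition belongs in WHERE

Fix: Replace HAVING with WHERE since the condition applies to individual rows

Corrected query:
SELECT id, name, gpa FROM students WHERE gpa > 2.62

Result:
id | name  | gpa 
---+-------+-----
2  | Alice | 3.15
5  | Carol | 3.97
7  | Alice | 3.71
8  | Hank  | 2.8 
9  | Kate  | 2.8 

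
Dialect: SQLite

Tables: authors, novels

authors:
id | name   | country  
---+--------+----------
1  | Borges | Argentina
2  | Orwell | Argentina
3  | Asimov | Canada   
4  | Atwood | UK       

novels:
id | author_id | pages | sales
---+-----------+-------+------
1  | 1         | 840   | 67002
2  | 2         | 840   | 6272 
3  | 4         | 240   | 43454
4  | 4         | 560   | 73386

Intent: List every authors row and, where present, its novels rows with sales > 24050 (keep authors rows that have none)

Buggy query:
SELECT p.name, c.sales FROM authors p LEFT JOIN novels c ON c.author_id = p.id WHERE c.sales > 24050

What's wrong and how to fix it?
Bug: Filtering c.sales in WHERE discards the NULL rows produced by LEFT JOIN, turning it into an inner join

Fix: Move the right-table condition into the ON clause so unmatched parents are kept

Corrected query:
SELECT p.name, c.sales FROM authors p LEFT JOIN novels c ON c.author_id = p.id AND c.sales > 24050

Result:
name   | sales
-------+------
Borges | 67002
Orwell | NULL 
Asimov | NULL 
Atwood | 43454
Atwood | 73386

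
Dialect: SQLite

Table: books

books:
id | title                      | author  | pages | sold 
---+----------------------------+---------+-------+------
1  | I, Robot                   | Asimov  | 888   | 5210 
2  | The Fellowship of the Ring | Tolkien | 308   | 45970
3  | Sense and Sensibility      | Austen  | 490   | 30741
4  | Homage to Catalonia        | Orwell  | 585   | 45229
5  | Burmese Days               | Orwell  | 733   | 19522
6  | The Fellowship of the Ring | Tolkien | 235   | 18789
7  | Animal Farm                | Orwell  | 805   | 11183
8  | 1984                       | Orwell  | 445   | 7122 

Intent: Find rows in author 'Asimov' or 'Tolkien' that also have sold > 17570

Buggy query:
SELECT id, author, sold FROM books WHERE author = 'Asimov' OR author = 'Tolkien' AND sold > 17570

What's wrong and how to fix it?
Bug: AND binds tighter than OR, so this parses as author = 'Asimov' OR (author = 'Tolkien' AND sold > 17570)

Fix: Add parentheses around the OR so the AND applies to both alternatives

Corrected query:
SELECT id, author, sold FROM books WHERE (author = 'Asimov' OR author = 'Tolkien') AND sold > 17570

Result:
id | author  | sold 
---+---------+------
2  | Tolkien | 45970
6  | Tolkien | 18789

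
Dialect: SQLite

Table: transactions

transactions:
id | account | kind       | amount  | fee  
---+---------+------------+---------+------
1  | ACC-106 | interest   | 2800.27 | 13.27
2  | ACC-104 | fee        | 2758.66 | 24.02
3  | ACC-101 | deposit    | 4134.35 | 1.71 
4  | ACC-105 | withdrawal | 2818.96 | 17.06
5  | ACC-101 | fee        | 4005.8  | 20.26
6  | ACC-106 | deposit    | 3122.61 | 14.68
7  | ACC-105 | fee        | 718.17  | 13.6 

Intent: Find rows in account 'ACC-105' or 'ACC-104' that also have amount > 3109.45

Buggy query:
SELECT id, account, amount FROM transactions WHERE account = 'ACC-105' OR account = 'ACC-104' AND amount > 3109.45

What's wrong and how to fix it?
Bug: Without parentheses, AND is evaluated before OR, so the amount filter only applies to the 'ACC-104' branch

Fix: Group the OR with parentheses (or use IN), then AND the threshold

Corrected query:
SELECT id, account, amount FROM transactions WHERE (account = 'ACC-105' OR account = 'ACC-104') AND amount > 3109.45

Result:
(no rows)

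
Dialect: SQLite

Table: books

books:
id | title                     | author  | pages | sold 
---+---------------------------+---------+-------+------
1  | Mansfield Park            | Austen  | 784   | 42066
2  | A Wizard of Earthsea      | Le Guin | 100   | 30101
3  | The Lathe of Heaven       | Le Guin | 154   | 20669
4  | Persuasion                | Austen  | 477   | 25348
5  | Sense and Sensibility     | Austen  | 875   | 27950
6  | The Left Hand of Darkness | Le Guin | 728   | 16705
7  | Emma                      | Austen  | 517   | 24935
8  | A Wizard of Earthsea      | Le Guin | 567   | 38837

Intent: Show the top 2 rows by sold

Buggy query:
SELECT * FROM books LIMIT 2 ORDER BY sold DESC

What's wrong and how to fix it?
Bug: ORDER BY cannot follow LIMIT; LIMIT is the final clause

Fix: Swap the clauses: ORDER BY first, then LIMIT

Corrected query:
SELECT * FROM books ORDER BY sold DESC LIMIT 2

Result:
id | title                | author  | pages | sold 
---+----------------------+---------+-------+------
1  | Mansfield Park       | Austen  | 784   | 42066
8  | A Wizard of Earthsea | Le Guin | 567   | 38837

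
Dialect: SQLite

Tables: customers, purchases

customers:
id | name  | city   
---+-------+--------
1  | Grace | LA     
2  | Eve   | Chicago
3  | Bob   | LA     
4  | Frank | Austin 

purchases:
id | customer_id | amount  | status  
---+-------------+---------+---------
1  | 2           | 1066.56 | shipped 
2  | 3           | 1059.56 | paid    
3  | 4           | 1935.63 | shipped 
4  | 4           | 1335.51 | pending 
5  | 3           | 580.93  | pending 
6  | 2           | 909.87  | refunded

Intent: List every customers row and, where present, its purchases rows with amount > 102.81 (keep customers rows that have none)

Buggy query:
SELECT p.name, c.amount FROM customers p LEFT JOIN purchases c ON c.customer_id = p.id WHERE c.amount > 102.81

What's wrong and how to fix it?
Bug: A WHERE condition on the right-hand table after LEFT JOIN drops unmatched parents

Fix: Put 'c.amount > 102.81' in the JOIN's ON clause instead of WHERE

Corrected query:
SELECT p.name, c.amount FROM customers p LEFT JOIN purchases c ON c.customer_id = p.id AND c.amount > 102.81

Result:
name  | amount 
------+--------
Grace | NULL   
Eve   | 909.87 
Eve   | 1066.56
Bob   | 580.93 
Bob   | 1059.56
Frank | 1335.51
Frank | 1935.63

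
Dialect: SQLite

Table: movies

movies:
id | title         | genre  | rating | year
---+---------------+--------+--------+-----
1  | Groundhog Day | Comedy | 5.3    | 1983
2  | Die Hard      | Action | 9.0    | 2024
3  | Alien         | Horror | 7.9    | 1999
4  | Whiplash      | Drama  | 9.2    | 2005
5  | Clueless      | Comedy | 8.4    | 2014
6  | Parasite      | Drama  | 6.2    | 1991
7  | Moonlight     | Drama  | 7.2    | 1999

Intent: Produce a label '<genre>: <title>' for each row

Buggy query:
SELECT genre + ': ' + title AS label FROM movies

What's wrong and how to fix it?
Bug: '+' is numeric addition; on text columns SQLite converts them to 0 instead of concatenating

Fix: Use the || operator for string concatenation

Corrected query:
SELECT genre || ': ' || title AS label FROM movies

Result:
label                
---------------------
Comedy: Groundhog Day
Action: Die Hard     
Horror: Alien        
Drama: Whiplash      
Comedy: Clueless     
Drama: Parasite      
Drama: Moonlight     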